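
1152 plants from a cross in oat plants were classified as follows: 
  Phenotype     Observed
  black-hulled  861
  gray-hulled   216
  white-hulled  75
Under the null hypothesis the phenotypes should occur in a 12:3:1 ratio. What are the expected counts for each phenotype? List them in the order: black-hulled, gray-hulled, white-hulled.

864, 216, 72

Expected counts for N = 1152 under a 12:3:1 ratio (total parts = 16):
  black-hulled: 1152 × 12/16 = 864
  gray-hulled: 1152 × 3/16 = 216
  white-hulled: 1152 × 1/16 = 72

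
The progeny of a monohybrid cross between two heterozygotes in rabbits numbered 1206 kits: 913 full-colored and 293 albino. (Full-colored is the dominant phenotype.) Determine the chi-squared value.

0.320

For a monohybrid cross between heterozygotes with complete dominance, the expected phenotypic ratio is 3:1.
Expected counts for N = 1206 under a 3:1 ratio (total parts = 4):
  full-colored: 1206 × 3/4 = 904.5
  albino: 1206 × 1/4 = 301.5
χ² = Σ (O − E)² / E
  full-colored: (913 − 904.5)² / 904.5 = 0.0799
  albino: (293 − 301.5)² / 301.5 = 0.2396
χ² = 0.0799 + 0.2396 = 0.3195 ≈ 0.320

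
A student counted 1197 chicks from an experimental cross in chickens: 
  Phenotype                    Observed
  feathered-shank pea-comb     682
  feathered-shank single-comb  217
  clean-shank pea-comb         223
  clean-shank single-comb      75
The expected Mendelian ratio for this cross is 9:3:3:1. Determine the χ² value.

The 9:3:3:1 ratio has 16 parts, so with N = 1197 the expected counts are:
  feathered-shank pea-comb: 1197 × 9/16 = 673.3125
  feathered-shank single-comb: 1197 × 3/16 = 224.4375
  clean-shank pea-comb: 1197 × 3/16 = 224.4375
  clean-shank single-comb: 1197 × 1/16 = 74.8125
χ² = Σ (O − E)² / E
  feathered-shank pea-comb: (682 − 673.3125)² / 673.3125 = 0.1121
  feathered-shank single-comb: (217 − 224.4375)² / 224.4375 = 0.2465
  clean-shank pea-comb: (223 − 224.4375)² / 224.4375 = 0.0092
  clean-shank single-comb: (75 − 74.8125)² / 74.8125 = 0.0005
χ² = 0.1121 + 0.2465 + 0.0092 + 0.0005 = 0.3683 ≈ 0.368

0.368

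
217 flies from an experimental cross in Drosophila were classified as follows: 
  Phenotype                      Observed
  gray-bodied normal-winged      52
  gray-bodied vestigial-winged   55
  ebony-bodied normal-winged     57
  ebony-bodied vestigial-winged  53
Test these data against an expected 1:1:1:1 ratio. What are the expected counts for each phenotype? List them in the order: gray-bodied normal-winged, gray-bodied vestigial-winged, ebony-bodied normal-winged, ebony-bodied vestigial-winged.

Total ratio parts = 4. Expected numbers out of 217:
  gray-bodied normal-winged: 217 × 1/4 = 54.25
  gray-bodied vestigial-winged: 217 × 1/4 = 54.25
  ebony-bodied normal-winged: 217 × 1/4 = 54.25
  ebony-bodied vestigial-winged: 217 × 1/4 = 54.25

54.25, 54.25, 54.25, 54.25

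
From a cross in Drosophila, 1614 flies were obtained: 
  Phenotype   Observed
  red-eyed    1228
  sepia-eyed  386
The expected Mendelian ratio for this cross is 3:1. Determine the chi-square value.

1.012

Under the 3:1 hypothesis (Σ ratio = 4, N = 1614):
  red-eyed: 1614 × 3/4 = 1210.5
  sepia-eyed: 1614 × 1/4 = 403.5
χ² = Σ (O − E)² / E
  red-eyed: (1228 − 1210.5)² / 1210.5 = 0.2530
  sepia-eyed: (386 − 403.5)² / 403.5 = 0.7590
χ² = 0.2530 + 0.7590 = 1.012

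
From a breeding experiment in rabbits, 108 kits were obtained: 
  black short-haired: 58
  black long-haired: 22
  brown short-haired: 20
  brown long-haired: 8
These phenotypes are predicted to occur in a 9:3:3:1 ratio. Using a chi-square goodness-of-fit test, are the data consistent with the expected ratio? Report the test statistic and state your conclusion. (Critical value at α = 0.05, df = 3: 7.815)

Under the 9:3:3:1 hypothesis (Σ ratio = 16, N = 108):
  black short-haired: 108 × 9/16 = 60.75
  black long-haired: 108 × 3/16 = 20.25
  brown short-haired: 108 × 3/16 = 20.25
  brown long-haired: 108 × 1/16 = 6.75
χ² = Σ (O − E)² / E
  black short-haired: (58 − 60.75)² / 60.75 = 0.1245
  black long-haired: (22 − 20.25)² / 20.25 = 0.1512
  brown short-haired: (20 − 20.25)² / 20.25 = 0.0031
  brown long-haired: (8 − 6.75)² / 6.75 = 0.2315
χ² = 0.1245 + 0.1512 + 0.0031 + 0.2315 = 0.5103 ≈ 0.510
Degrees of freedom = 4 − 1 = 3; critical value at α = 0.05 is 7.815.
Since 0.510 < 7.815, we fail to reject the null hypothesis — the data are consistent with the 9:3:3:1 ratio.

0.510; consistent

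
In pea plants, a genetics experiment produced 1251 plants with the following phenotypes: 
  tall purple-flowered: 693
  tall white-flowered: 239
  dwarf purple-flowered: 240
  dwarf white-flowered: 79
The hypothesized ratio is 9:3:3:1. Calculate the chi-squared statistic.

Under the 9:3:3:1 hypothesis (Σ ratio = 16, N = 1251):
  tall purple-flowered: 1251 × 9/16 = 703.6875
  tall white-flowered: 1251 × 3/16 = 234.5625
  dwarf purple-flowered: 1251 × 3/16 = 234.5625
  dwarf white-flowered: 1251 × 1/16 = 78.1875
χ² = Σ (O − E)² / E
  tall purple-flowered: (693 − 703.6875)² / 703.6875 = 0.1623
  tall white-flowered: (239 − 234.5625)² / 234.5625 = 0.0839
  dwarf purple-flowered: (240 − 234.5625)² / 234.5625 = 0.1260
  dwarf white-flowered: (79 − 78.1875)² / 78.1875 = 0.0084
χ² = 0.1623 + 0.0839 + 0.1260 + 0.0084 = 0.3806 ≈ 0.381

0.381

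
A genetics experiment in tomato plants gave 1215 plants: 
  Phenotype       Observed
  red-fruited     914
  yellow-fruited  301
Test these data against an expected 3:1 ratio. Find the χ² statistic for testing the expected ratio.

Expected counts for N = 1215 under a 3:1 ratio (total parts = 4):
  red-fruited: 1215 × 3/4 = 911.25
  yellow-fruited: 1215 × 1/4 = 303.75
χ² = Σ (O − E)² / E
  red-fruited: (914 − 911.25)² / 911.25 = 0.0083
  yellow-fruited: (301 − 303.75)² / 303.75 = 0.0249
χ² = 0.0083 + 0.0249 = 0.0332 ≈ 0.033

0.033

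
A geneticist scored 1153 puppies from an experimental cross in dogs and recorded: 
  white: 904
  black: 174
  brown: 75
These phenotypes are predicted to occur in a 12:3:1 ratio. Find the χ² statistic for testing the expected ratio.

Total ratio parts = 16. Expected numbers out of 1153:
  white: 1153 × 12/16 = 864.75
  black: 1153 × 3/16 = 216.1875
  brown: 1153 × 1/16 = 72.0625
χ² = Σ (O − E)² / E
  white: (904 − 864.75)² / 864.75 = 1.7815
  black: (174 − 216.1875)² / 216.1875 = 8.2326
  brown: (75 − 72.0625)² / 72.0625 = 0.1197
χ² = 1.7815 + 8.2326 + 0.1197 = 10.1338 ≈ 10.134

10.134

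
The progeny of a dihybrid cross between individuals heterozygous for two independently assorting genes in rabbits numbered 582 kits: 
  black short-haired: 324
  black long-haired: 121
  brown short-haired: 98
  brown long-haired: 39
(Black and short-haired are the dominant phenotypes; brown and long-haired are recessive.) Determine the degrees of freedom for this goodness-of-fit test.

A dihybrid F₂ with independent assortment and complete dominance at both loci gives a 9:3:3:1 phenotypic ratio.
A goodness-of-fit test with 4 phenotype classes has df = 4 − 1 = 3.

3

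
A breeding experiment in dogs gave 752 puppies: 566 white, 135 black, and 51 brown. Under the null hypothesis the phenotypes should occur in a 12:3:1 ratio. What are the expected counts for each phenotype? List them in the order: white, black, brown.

564, 141, 47

Expected counts for N = 752 under a 12:3:1 ratio (total parts = 16):
  white: 752 × 12/16 = 564
  black: 752 × 3/16 = 141
  brown: 752 × 1/16 = 47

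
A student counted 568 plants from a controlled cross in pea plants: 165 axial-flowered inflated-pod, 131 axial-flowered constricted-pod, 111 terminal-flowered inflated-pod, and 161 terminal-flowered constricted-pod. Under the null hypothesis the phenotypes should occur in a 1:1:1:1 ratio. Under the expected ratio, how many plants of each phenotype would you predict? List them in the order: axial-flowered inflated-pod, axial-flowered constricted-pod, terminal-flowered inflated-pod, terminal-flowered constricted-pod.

142, 142, 142, 142

Total ratio parts = 4. Expected numbers out of 568:
  axial-flowered inflated-pod: 568 × 1/4 = 142
  axial-flowered constricted-pod: 568 × 1/4 = 142
  terminal-flowered inflated-pod: 568 × 1/4 = 142
  terminal-flowered constricted-pod: 568 × 1/4 = 142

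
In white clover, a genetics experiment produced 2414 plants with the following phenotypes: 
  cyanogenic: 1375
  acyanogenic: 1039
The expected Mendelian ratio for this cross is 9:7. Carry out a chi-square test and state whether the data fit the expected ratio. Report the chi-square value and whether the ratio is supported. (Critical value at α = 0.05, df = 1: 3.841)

Under the 9:7 hypothesis (Σ ratio = 16, N = 2414):
  cyanogenic: 2414 × 9/16 = 1357.875
  acyanogenic: 2414 × 7/16 = 1056.125
χ² = Σ (O − E)² / E
  cyanogenic: (1375 − 1357.875)² / 1357.875 = 0.2160
  acyanogenic: (1039 − 1056.125)² / 1056.125 = 0.2777
χ² = 0.2160 + 0.2777 = 0.4937 ≈ 0.494
Degrees of freedom = 2 − 1 = 1; critical value at α = 0.05 is 3.841.
Since 0.494 < 3.841, we fail to reject the null hypothesis — the data are consistent with the 9:7 ratio.

0.494; consistent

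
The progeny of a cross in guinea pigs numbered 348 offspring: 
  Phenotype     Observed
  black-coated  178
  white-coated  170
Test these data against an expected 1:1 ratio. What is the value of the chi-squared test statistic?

0.184

Total ratio parts = 2. Expected numbers out of 348:
  black-coated: 348 × 1/2 = 174
  white-coated: 348 × 1/2 = 174
χ² = Σ (O − E)² / E
  black-coated: (178 − 174)² / 174 = 0.0920
  white-coated: (170 − 174)² / 174 = 0.0920
χ² = 0.0920 + 0.0920 = 0.184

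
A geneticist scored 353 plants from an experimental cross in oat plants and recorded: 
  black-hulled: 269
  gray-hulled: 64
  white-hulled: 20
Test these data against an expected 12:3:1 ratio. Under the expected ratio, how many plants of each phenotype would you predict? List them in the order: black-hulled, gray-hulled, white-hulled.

Total ratio parts = 16. Expected numbers out of 353:
  black-hulled: 353 × 12/16 = 264.75
  gray-hulled: 353 × 3/16 = 66.1875
  white-hulled: 353 × 1/16 = 22.0625

264.75, 66.1875, 22.0625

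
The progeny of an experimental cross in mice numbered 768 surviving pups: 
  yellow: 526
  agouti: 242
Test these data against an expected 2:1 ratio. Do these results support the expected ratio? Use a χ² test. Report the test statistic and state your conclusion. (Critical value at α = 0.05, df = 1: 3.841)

1.148; consistent

Under the 2:1 hypothesis (Σ ratio = 3, N = 768):
  yellow: 768 × 2/3 = 512
  agouti: 768 × 1/3 = 256
χ² = Σ (O − E)² / E
  yellow: (526 − 512)² / 512 = 0.3828
  agouti: (242 − 256)² / 256 = 0.7656
χ² = 0.3828 + 0.7656 = 1.1484 ≈ 1.148
Degrees of freedom = 2 − 1 = 1; critical value at α = 0.05 is 3.841.
Since 1.148 < 3.841, we fail to reject the null hypothesis — the data are consistent with the 2:1 ratio.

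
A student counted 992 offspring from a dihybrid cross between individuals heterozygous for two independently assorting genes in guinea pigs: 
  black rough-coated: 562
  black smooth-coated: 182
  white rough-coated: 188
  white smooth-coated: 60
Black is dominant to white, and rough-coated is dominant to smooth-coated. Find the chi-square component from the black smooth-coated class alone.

A dihybrid F₂ with independent assortment and complete dominance at both loci gives a 9:3:3:1 phenotypic ratio.
Under the 9:3:3:1 hypothesis (Σ ratio = 16, N = 992):
  black rough-coated: 992 × 9/16 = 558
  black smooth-coated: 992 × 3/16 = 186
  white rough-coated: 992 × 3/16 = 186
  white smooth-coated: 992 × 1/16 = 62
Contribution of black smooth-coated: (182 − 186)² / 186 = 0.0860

0.086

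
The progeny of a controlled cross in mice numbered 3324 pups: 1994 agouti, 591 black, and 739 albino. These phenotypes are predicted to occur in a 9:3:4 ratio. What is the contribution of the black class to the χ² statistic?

Under the 9:3:4 hypothesis (Σ ratio = 16, N = 3324):
  agouti: 3324 × 9/16 = 1869.75
  black: 3324 × 3/16 = 623.25
  albino: 3324 × 4/16 = 831
Contribution of black: (591 − 623.25)² / 623.25 = 1.6688

1.669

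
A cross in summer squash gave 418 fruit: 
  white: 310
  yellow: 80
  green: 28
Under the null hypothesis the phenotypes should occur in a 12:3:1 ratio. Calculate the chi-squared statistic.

Expected counts for N = 418 under a 12:3:1 ratio (total parts = 16):
  white: 418 × 12/16 = 313.5
  yellow: 418 × 3/16 = 78.375
  green: 418 × 1/16 = 26.125
χ² = Σ (O − E)² / E
  white: (310 − 313.5)² / 313.5 = 0.0391
  yellow: (80 − 78.375)² / 78.375 = 0.0337
  green: (28 − 26.125)² / 26.125 = 0.1346
χ² = 0.0391 + 0.0337 + 0.1346 = 0.2074 ≈ 0.207

0.207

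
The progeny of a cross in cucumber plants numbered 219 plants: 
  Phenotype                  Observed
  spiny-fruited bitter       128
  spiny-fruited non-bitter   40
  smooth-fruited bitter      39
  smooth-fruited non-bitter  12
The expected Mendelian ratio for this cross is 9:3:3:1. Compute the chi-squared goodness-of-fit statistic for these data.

0.527

Total ratio parts = 16. Expected numbers out of 219:
  spiny-fruited bitter: 219 × 9/16 = 123.1875
  spiny-fruited non-bitter: 219 × 3/16 = 41.0625
  smooth-fruited bitter: 219 × 3/16 = 41.0625
  smooth-fruited non-bitter: 219 × 1/16 = 13.6875
χ² = Σ (O − E)² / E
  spiny-fruited bitter: (128 − 123.1875)² / 123.1875 = 0.1880
  spiny-fruited non-bitter: (40 − 41.0625)² / 41.0625 = 0.0275
  smooth-fruited bitter: (39 − 41.0625)² / 41.0625 = 0.1036
  smooth-fruited non-bitter: (12 − 13.6875)² / 13.6875 = 0.2080
χ² = 0.1880 + 0.0275 + 0.1036 + 0.2080 = 0.5271 ≈ 0.527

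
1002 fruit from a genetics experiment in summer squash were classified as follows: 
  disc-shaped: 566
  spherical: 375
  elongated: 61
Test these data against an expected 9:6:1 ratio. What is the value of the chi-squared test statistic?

0.054

Total ratio parts = 16. Expected numbers out of 1002:
  disc-shaped: 1002 × 9/16 = 563.625
  spherical: 1002 × 6/16 = 375.75
  elongated: 1002 × 1/16 = 62.625
χ² = Σ (O − E)² / E
  disc-shaped: (566 − 563.625)² / 563.625 = 0.0100
  spherical: (375 − 375.75)² / 375.75 = 0.0015
  elongated: (61 − 62.625)² / 62.625 = 0.0422
χ² = 0.0100 + 0.0015 + 0.0422 = 0.0537 ≈ 0.054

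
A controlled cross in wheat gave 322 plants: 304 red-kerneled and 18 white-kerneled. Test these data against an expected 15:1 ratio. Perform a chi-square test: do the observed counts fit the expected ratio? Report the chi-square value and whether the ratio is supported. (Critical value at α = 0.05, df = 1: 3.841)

0.239; consistent

The 15:1 ratio has 16 parts, so with N = 322 the expected counts are:
  red-kerneled: 322 × 15/16 = 301.875
  white-kerneled: 322 × 1/16 = 20.125
χ² = Σ (O − E)² / E
  red-kerneled: (304 − 301.875)² / 301.875 = 0.0150
  white-kerneled: (18 − 20.125)² / 20.125 = 0.2244
χ² = 0.0150 + 0.2244 = 0.2394 ≈ 0.239
Degrees of freedom = 2 − 1 = 1; critical value at α = 0.05 is 3.841.
Since 0.239 < 3.841, we fail to reject the null hypothesis — the data are consistent with the 15:1 ratio.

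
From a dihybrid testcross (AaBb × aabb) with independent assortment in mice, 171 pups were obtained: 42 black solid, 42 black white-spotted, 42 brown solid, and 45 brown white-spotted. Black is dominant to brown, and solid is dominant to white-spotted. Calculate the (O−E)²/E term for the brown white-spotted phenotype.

0.118

A dihybrid testcross with independent assortment gives a 1:1:1:1 ratio.
Under the 1:1:1:1 hypothesis (Σ ratio = 4, N = 171):
  black solid: 171 × 1/4 = 42.75
  black white-spotted: 171 × 1/4 = 42.75
  brown solid: 171 × 1/4 = 42.75
  brown white-spotted: 171 × 1/4 = 42.75
Contribution of brown white-spotted: (45 − 42.75)² / 42.75 = 0.1184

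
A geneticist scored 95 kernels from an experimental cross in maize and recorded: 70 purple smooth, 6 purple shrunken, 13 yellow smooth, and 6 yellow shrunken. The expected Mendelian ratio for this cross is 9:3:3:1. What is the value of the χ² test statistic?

14.268

Expected counts for N = 95 under a 9:3:3:1 ratio (total parts = 16):
  purple smooth: 95 × 9/16 = 53.4375
  purple shrunken: 95 × 3/16 = 17.8125
  yellow smooth: 95 × 3/16 = 17.8125
  yellow shrunken: 95 × 1/16 = 5.9375
χ² = Σ (O − E)² / E
  purple smooth: (70 − 53.4375)² / 53.4375 = 5.1334
  purple shrunken: (6 − 17.8125)² / 17.8125 = 7.8336
  yellow smooth: (13 − 17.8125)² / 17.8125 = 1.3002
  yellow shrunken: (6 − 5.9375)² / 5.9375 = 0.0007
χ² = 5.1334 + 7.8336 + 1.3002 + 0.0007 = 14.2679 ≈ 14.268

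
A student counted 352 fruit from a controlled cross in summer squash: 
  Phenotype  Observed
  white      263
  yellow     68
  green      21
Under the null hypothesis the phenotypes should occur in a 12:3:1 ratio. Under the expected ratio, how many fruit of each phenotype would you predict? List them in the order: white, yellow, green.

The 12:3:1 ratio has 16 parts, so with N = 352 the expected counts are:
  white: 352 × 12/16 = 264
  yellow: 352 × 3/16 = 66
  green: 352 × 1/16 = 22

264, 66, 22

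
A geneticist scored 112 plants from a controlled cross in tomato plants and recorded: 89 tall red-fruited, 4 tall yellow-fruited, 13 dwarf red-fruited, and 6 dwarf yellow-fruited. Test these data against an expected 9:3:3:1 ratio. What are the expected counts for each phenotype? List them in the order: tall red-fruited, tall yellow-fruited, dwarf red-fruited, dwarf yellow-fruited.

63, 21, 21, 7

Total ratio parts = 16. Expected numbers out of 112:
  tall red-fruited: 112 × 9/16 = 63
  tall yellow-fruited: 112 × 3/16 = 21
  dwarf red-fruited: 112 × 3/16 = 21
  dwarf yellow-fruited: 112 × 1/16 = 7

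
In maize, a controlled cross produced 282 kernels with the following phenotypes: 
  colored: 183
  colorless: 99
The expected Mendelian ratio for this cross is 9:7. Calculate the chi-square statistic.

8.561

The 9:7 ratio has 16 parts, so with N = 282 the expected counts are:
  colored: 282 × 9/16 = 158.625
  colorless: 282 × 7/16 = 123.375
χ² = Σ (O − E)² / E
  colored: (183 − 158.625)² / 158.625 = 3.7456
  colorless: (99 − 123.375)² / 123.375 = 4.8157
χ² = 3.7456 + 4.8157 = 8.5613 ≈ 8.561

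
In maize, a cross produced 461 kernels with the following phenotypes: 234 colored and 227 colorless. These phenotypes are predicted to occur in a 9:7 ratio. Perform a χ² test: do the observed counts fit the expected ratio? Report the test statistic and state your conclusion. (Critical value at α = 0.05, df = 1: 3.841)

Under the 9:7 hypothesis (Σ ratio = 16, N = 461):
  colored: 461 × 9/16 = 259.3125
  colorless: 461 × 7/16 = 201.6875
χ² = Σ (O − E)² / E
  colored: (234 − 259.3125)² / 259.3125 = 2.4709
  colorless: (227 − 201.6875)² / 201.6875 = 3.1768
χ² = 2.4709 + 3.1768 = 5.6477 ≈ 5.648
Degrees of freedom = 2 − 1 = 1; critical value at α = 0.05 is 3.841.
Since 5.648 > 3.841, we reject the null hypothesis — the data do not fit the 9:7 ratio.

5.648; not consistent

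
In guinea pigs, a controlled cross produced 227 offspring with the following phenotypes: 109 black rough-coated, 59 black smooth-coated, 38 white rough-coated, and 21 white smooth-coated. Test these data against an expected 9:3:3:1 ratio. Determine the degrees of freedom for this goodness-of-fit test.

A goodness-of-fit test with 4 phenotype classes has df = 4 − 1 = 3.

3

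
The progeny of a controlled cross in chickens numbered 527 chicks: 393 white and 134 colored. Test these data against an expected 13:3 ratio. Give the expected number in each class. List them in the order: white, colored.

Under the 13:3 hypothesis (Σ ratio = 16, N = 527):
  white: 527 × 13/16 = 428.1875
  colored: 527 × 3/16 = 98.8125

428.1875, 98.8125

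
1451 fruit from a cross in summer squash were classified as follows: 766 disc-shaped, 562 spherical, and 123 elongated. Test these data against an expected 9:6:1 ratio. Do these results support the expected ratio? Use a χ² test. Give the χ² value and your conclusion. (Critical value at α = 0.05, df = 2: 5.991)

Total ratio parts = 16. Expected numbers out of 1451:
  disc-shaped: 1451 × 9/16 = 816.1875
  spherical: 1451 × 6/16 = 544.125
  elongated: 1451 × 1/16 = 90.6875
χ² = Σ (O − E)² / E
  disc-shaped: (766 − 816.1875)² / 816.1875 = 3.0860
  spherical: (562 − 544.125)² / 544.125 = 0.5872
  elongated: (123 − 90.6875)² / 90.6875 = 11.5131
χ² = 3.0860 + 0.5872 + 11.5131 = 15.1863 ≈ 15.186
Degrees of freedom = 3 − 1 = 2; critical value at α = 0.05 is 5.991.
Since 15.186 > 5.991, we reject the null hypothesis — the data do not fit the 9:6:1 ratio.

15.186; not consistent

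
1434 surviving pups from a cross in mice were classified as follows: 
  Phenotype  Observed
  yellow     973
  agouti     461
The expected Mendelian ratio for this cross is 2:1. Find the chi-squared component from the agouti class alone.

0.605

The 2:1 ratio has 3 parts, so with N = 1434 the expected counts are:
  yellow: 1434 × 2/3 = 956
  agouti: 1434 × 1/3 = 478
Contribution of agouti: (461 − 478)² / 478 = 0.6046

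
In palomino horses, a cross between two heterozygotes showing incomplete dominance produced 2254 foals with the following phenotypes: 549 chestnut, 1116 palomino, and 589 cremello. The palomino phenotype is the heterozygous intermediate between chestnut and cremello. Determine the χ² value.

With incomplete dominance, a heterozygote × heterozygote cross gives a 1:2:1 phenotypic ratio.
Under the 1:2:1 hypothesis (Σ ratio = 4, N = 2254):
  chestnut: 2254 × 1/4 = 563.5
  palomino: 2254 × 2/4 = 1127
  cremello: 2254 × 1/4 = 563.5
χ² = Σ (O − E)² / E
  chestnut: (549 − 563.5)² / 563.5 = 0.3731
  palomino: (1116 − 1127)² / 1127 = 0.1074
  cremello: (589 − 563.5)² / 563.5 = 1.1539
χ² = 0.3731 + 0.1074 + 1.1539 = 1.6344 ≈ 1.634

1.634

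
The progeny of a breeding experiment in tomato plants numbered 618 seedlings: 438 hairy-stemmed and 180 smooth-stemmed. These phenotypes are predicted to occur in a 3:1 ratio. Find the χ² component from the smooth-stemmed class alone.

Expected counts for N = 618 under a 3:1 ratio (total parts = 4):
  hairy-stemmed: 618 × 3/4 = 463.5
  smooth-stemmed: 618 × 1/4 = 154.5
Contribution of smooth-stemmed: (180 − 154.5)² / 154.5 = 4.2087

4.209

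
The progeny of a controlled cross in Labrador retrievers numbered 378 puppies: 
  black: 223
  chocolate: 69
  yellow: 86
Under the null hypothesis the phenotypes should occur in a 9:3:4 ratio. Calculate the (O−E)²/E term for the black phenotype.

Expected counts for N = 378 under a 9:3:4 ratio (total parts = 16):
  black: 378 × 9/16 = 212.625
  chocolate: 378 × 3/16 = 70.875
  yellow: 378 × 4/16 = 94.5
Contribution of black: (223 − 212.625)² / 212.625 = 0.5062

0.506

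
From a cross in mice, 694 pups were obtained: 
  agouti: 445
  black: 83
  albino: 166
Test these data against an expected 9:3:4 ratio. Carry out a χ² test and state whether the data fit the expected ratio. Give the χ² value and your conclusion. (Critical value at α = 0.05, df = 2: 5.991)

Expected counts for N = 694 under a 9:3:4 ratio (total parts = 16):
  agouti: 694 × 9/16 = 390.375
  black: 694 × 3/16 = 130.125
  albino: 694 × 4/16 = 173.5
χ² = Σ (O − E)² / E
  agouti: (445 − 390.375)² / 390.375 = 7.6437
  black: (83 − 130.125)² / 130.125 = 17.0664
  albino: (166 − 173.5)² / 173.5 = 0.3242
χ² = 7.6437 + 17.0664 + 0.3242 = 25.0343 ≈ 25.034
Degrees of freedom = 3 − 1 = 2; critical value at α = 0.05 is 5.991.
Since 25.034 > 5.991, we reject the null hypothesis — the data do not fit the 9:3:4 ratio.

25.034; not consistent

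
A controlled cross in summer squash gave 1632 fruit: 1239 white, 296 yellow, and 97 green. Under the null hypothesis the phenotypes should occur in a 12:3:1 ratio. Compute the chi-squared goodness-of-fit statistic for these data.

Under the 12:3:1 hypothesis (Σ ratio = 16, N = 1632):
  white: 1632 × 12/16 = 1224
  yellow: 1632 × 3/16 = 306
  green: 1632 × 1/16 = 102
χ² = Σ (O − E)² / E
  white: (1239 − 1224)² / 1224 = 0.1838
  yellow: (296 − 306)² / 306 = 0.3268
  green: (97 − 102)² / 102 = 0.2451
χ² = 0.1838 + 0.3268 + 0.2451 = 0.7557 ≈ 0.756

0.756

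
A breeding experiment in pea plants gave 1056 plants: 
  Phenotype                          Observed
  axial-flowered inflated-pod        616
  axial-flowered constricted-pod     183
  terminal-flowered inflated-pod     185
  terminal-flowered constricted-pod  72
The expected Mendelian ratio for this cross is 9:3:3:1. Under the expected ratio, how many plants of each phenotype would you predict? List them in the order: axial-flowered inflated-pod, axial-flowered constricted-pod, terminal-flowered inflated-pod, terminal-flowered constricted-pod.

Under the 9:3:3:1 hypothesis (Σ ratio = 16, N = 1056):
  axial-flowered inflated-pod: 1056 × 9/16 = 594
  axial-flowered constricted-pod: 1056 × 3/16 = 198
  terminal-flowered inflated-pod: 1056 × 3/16 = 198
  terminal-flowered constricted-pod: 1056 × 1/16 = 66

594, 198, 198, 66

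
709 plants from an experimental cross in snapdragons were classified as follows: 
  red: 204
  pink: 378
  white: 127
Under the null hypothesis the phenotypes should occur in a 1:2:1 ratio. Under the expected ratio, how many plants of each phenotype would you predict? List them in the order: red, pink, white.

177.25, 354.5, 177.25

Expected counts for N = 709 under a 1:2:1 ratio (total parts = 4):
  red: 709 × 1/4 = 177.25
  pink: 709 × 2/4 = 354.5
  white: 709 × 1/4 = 177.25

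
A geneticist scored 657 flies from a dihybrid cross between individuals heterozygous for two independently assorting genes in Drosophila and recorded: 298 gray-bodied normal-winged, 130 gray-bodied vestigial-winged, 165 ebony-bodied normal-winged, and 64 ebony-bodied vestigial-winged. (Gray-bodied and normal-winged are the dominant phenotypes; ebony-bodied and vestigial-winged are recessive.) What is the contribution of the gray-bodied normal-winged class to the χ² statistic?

A dihybrid F₂ with independent assortment and complete dominance at both loci gives a 9:3:3:1 phenotypic ratio.
The 9:3:3:1 ratio has 16 parts, so with N = 657 the expected counts are:
  gray-bodied normal-winged: 657 × 9/16 = 369.5625
  gray-bodied vestigial-winged: 657 × 3/16 = 123.1875
  ebony-bodied normal-winged: 657 × 3/16 = 123.1875
  ebony-bodied vestigial-winged: 657 × 1/16 = 41.0625
Contribution of gray-bodied normal-winged: (298 − 369.5625)² / 369.5625 = 13.8574

13.857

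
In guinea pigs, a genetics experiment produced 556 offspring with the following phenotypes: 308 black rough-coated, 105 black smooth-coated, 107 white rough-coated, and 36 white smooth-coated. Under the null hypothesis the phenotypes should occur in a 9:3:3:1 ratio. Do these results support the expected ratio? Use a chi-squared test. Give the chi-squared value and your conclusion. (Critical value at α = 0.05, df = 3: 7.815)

Total ratio parts = 16. Expected numbers out of 556:
  black rough-coated: 556 × 9/16 = 312.75
  black smooth-coated: 556 × 3/16 = 104.25
  white rough-coated: 556 × 3/16 = 104.25
  white smooth-coated: 556 × 1/16 = 34.75
χ² = Σ (O − E)² / E
  black rough-coated: (308 − 312.75)² / 312.75 = 0.0721
  black smooth-coated: (105 − 104.25)² / 104.25 = 0.0054
  white rough-coated: (107 − 104.25)² / 104.25 = 0.0725
  white smooth-coated: (36 − 34.75)² / 34.75 = 0.0450
χ² = 0.0721 + 0.0054 + 0.0725 + 0.0450 = 0.195
Degrees of freedom = 4 − 1 = 3; critical value at α = 0.05 is 7.815.
Since 0.195 < 7.815, we fail to reject the null hypothesis — the data are consistent with the 9:3:3:1 ratio.

0.195; consistent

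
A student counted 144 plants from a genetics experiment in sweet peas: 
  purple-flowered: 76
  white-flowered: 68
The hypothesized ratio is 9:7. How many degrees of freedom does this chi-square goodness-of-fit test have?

1

A goodness-of-fit test with 2 phenotype classes has df = 2 − 1 = 1.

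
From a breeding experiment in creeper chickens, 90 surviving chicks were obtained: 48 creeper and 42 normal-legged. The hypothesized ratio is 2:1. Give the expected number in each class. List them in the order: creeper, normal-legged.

60, 30

Total ratio parts = 3. Expected numbers out of 90:
  creeper: 90 × 2/3 = 60
  normal-legged: 90 × 1/3 = 30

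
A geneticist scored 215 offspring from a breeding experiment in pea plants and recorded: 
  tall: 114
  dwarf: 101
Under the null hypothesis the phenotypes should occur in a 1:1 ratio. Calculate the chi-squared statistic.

Under the 1:1 hypothesis (Σ ratio = 2, N = 215):
  tall: 215 × 1/2 = 107.5
  dwarf: 215 × 1/2 = 107.5
χ² = Σ (O − E)² / E
  tall: (114 − 107.5)² / 107.5 = 0.3930
  dwarf: (101 − 107.5)² / 107.5 = 0.3930
χ² = 0.3930 + 0.3930 = 0.786

0.786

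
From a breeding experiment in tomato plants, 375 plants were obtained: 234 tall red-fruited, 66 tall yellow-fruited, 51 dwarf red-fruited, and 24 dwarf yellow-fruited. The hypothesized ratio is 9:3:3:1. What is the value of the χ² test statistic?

8.104

Total ratio parts = 16. Expected numbers out of 375:
  tall red-fruited: 375 × 9/16 = 210.9375
  tall yellow-fruited: 375 × 3/16 = 70.3125
  dwarf red-fruited: 375 × 3/16 = 70.3125
  dwarf yellow-fruited: 375 × 1/16 = 23.4375
χ² = Σ (O − E)² / E
  tall red-fruited: (234 − 210.9375)² / 210.9375 = 2.5215
  tall yellow-fruited: (66 − 70.3125)² / 70.3125 = 0.2645
  dwarf red-fruited: (51 − 70.3125)² / 70.3125 = 5.3045
  dwarf yellow-fruited: (24 − 23.4375)² / 23.4375 = 0.0135
χ² = 2.5215 + 0.2645 + 5.3045 + 0.0135 = 8.104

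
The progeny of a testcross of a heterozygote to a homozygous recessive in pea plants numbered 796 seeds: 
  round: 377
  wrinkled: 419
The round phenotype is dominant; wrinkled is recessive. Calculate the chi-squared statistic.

A testcross of a heterozygote (Aa × aa) gives a 1:1 phenotypic ratio.
The 1:1 ratio has 2 parts, so with N = 796 the expected counts are:
  round: 796 × 1/2 = 398
  wrinkled: 796 × 1/2 = 398
χ² = Σ (O − E)² / E
  round: (377 − 398)² / 398 = 1.1080
  wrinkled: (419 − 398)² / 398 = 1.1080
χ² = 1.1080 + 1.1080 = 2.216

2.216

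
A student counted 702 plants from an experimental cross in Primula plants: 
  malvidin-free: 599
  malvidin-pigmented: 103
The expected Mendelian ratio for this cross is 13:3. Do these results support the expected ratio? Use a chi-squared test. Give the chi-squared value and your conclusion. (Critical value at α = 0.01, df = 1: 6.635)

7.662; not consistent

Total ratio parts = 16. Expected numbers out of 702:
  malvidin-free: 702 × 13/16 = 570.375
  malvidin-pigmented: 702 × 3/16 = 131.625
χ² = Σ (O − E)² / E
  malvidin-free: (599 − 570.375)² / 570.375 = 1.4366
  malvidin-pigmented: (103 − 131.625)² / 131.625 = 6.2252
χ² = 1.4366 + 6.2252 = 7.6618 ≈ 7.662
Degrees of freedom = 2 − 1 = 1; critical value at α = 0.01 is 6.635.
Since 7.662 > 6.635, we reject the null hypothesis — the data do not fit the 13:3 ratio.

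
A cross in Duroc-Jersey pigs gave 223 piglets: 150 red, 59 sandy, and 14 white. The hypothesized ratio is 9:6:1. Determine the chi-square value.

12.061

The 9:6:1 ratio has 16 parts, so with N = 223 the expected counts are:
  red: 223 × 9/16 = 125.4375
  sandy: 223 × 6/16 = 83.625
  white: 223 × 1/16 = 13.9375
χ² = Σ (O − E)² / E
  red: (150 − 125.4375)² / 125.4375 = 4.8097
  sandy: (59 − 83.625)² / 83.625 = 7.2513
  white: (14 − 13.9375)² / 13.9375 = 0.0003
χ² = 4.8097 + 7.2513 + 0.0003 = 12.0613 ≈ 12.061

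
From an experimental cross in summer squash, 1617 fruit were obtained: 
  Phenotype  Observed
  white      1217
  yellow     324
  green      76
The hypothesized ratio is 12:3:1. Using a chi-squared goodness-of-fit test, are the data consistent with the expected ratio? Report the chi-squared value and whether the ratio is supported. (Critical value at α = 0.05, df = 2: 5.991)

7.659; not consistent

The 12:3:1 ratio has 16 parts, so with N = 1617 the expected counts are:
  white: 1617 × 12/16 = 1212.75
  yellow: 1617 × 3/16 = 303.1875
  green: 1617 × 1/16 = 101.0625
χ² = Σ (O − E)² / E
  white: (1217 − 1212.75)² / 1212.75 = 0.0149
  yellow: (324 − 303.1875)² / 303.1875 = 1.4287
  green: (76 − 101.0625)² / 101.0625 = 6.2153
χ² = 0.0149 + 1.4287 + 6.2153 = 7.6589 ≈ 7.659
Degrees of freedom = 3 − 1 = 2; critical value at α = 0.05 is 5.991.
Since 7.659 > 5.991, we reject the null hypothesis — the data do not fit the 12:3:1 ratio.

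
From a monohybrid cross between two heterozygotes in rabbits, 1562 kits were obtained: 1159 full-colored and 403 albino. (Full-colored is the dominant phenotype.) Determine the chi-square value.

0.534

For a monohybrid cross between heterozygotes with complete dominance, the expected phenotypic ratio is 3:1.
Total ratio parts = 4. Expected numbers out of 1562:
  full-colored: 1562 × 3/4 = 1171.5
  albino: 1562 × 1/4 = 390.5
χ² = Σ (O − E)² / E
  full-colored: (1159 − 1171.5)² / 1171.5 = 0.1334
  albino: (403 − 390.5)² / 390.5 = 0.4001
χ² = 0.1334 + 0.4001 = 0.5335 ≈ 0.534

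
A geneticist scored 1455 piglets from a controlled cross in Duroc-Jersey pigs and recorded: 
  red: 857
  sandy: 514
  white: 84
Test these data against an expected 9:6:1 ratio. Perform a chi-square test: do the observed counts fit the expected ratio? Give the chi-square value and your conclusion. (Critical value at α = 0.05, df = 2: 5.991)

Expected counts for N = 1455 under a 9:6:1 ratio (total parts = 16):
  red: 1455 × 9/16 = 818.4375
  sandy: 1455 × 6/16 = 545.625
  white: 1455 × 1/16 = 90.9375
χ² = Σ (O − E)² / E
  red: (857 − 818.4375)² / 818.4375 = 1.8170
  sandy: (514 − 545.625)² / 545.625 = 1.8330
  white: (84 − 90.9375)² / 90.9375 = 0.5293
χ² = 1.8170 + 1.8330 + 0.5293 = 4.1793 ≈ 4.179
Degrees of freedom = 3 − 1 = 2; critical value at α = 0.05 is 5.991.
Since 4.179 < 5.991, we fail to reject the null hypothesis — the data are consistent with the 9:6:1 ratio.

4.179; consistent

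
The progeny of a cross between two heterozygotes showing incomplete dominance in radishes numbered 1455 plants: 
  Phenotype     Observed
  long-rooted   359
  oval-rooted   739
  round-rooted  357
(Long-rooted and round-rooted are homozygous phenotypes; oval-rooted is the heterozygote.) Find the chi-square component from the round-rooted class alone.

0.125

With incomplete dominance, a heterozygote × heterozygote cross gives a 1:2:1 phenotypic ratio.
The 1:2:1 ratio has 4 parts, so with N = 1455 the expected counts are:
  long-rooted: 1455 × 1/4 = 363.75
  oval-rooted: 1455 × 2/4 = 727.5
  round-rooted: 1455 × 1/4 = 363.75
Contribution of round-rooted: (357 − 363.75)² / 363.75 = 0.1253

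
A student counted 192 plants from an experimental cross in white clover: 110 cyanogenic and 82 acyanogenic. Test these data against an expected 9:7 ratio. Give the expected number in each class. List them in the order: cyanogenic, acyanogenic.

The 9:7 ratio has 16 parts, so with N = 192 the expected counts are:
  cyanogenic: 192 × 9/16 = 108
  acyanogenic: 192 × 7/16 = 84

108, 84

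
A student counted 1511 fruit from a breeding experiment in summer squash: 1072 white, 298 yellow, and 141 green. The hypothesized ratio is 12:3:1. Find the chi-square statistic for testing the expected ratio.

27.030

Expected counts for N = 1511 under a 12:3:1 ratio (total parts = 16):
  white: 1511 × 12/16 = 1133.25
  yellow: 1511 × 3/16 = 283.3125
  green: 1511 × 1/16 = 94.4375
χ² = Σ (O − E)² / E
  white: (1072 − 1133.25)² / 1133.25 = 3.3104
  yellow: (298 − 283.3125)² / 283.3125 = 0.7614
  green: (141 − 94.4375)² / 94.4375 = 22.9577
χ² = 3.3104 + 0.7614 + 22.9577 = 27.0295 ≈ 27.030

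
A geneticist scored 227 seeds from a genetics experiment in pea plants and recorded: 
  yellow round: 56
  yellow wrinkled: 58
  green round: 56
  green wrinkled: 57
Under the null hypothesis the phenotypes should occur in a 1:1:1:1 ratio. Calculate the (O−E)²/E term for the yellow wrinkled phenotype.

The 1:1:1:1 ratio has 4 parts, so with N = 227 the expected counts are:
  yellow round: 227 × 1/4 = 56.75
  yellow wrinkled: 227 × 1/4 = 56.75
  green round: 227 × 1/4 = 56.75
  green wrinkled: 227 × 1/4 = 56.75
Contribution of yellow wrinkled: (58 − 56.75)² / 56.75 = 0.0275

0.028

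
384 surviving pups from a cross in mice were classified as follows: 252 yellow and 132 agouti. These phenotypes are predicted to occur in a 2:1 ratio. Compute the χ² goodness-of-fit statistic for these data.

0.188

Under the 2:1 hypothesis (Σ ratio = 3, N = 384):
  yellow: 384 × 2/3 = 256
  agouti: 384 × 1/3 = 128
χ² = Σ (O − E)² / E
  yellow: (252 − 256)² / 256 = 0.0625
  agouti: (132 − 128)² / 128 = 0.1250
χ² = 0.0625 + 0.1250 = 0.1875 ≈ 0.188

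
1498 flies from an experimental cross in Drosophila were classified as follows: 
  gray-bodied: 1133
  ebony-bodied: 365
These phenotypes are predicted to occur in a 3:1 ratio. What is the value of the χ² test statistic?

Under the 3:1 hypothesis (Σ ratio = 4, N = 1498):
  gray-bodied: 1498 × 3/4 = 1123.5
  ebony-bodied: 1498 × 1/4 = 374.5
χ² = Σ (O − E)² / E
  gray-bodied: (1133 − 1123.5)² / 1123.5 = 0.0803
  ebony-bodied: (365 − 374.5)² / 374.5 = 0.2410
χ² = 0.0803 + 0.2410 = 0.3213 ≈ 0.321

0.321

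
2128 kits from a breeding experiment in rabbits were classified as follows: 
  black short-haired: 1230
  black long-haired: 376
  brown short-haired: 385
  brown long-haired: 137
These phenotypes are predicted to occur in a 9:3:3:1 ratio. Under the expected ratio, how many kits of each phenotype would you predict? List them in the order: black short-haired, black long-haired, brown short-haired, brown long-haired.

The 9:3:3:1 ratio has 16 parts, so with N = 2128 the expected counts are:
  black short-haired: 2128 × 9/16 = 1197
  black long-haired: 2128 × 3/16 = 399
  brown short-haired: 2128 × 3/16 = 399
  brown long-haired: 2128 × 1/16 = 133

1197, 399, 399, 133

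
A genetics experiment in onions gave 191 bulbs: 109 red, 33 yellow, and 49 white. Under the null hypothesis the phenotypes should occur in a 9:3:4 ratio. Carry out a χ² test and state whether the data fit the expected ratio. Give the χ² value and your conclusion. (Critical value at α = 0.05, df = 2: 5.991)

Total ratio parts = 16. Expected numbers out of 191:
  red: 191 × 9/16 = 107.4375
  yellow: 191 × 3/16 = 35.8125
  white: 191 × 4/16 = 47.75
χ² = Σ (O − E)² / E
  red: (109 − 107.4375)² / 107.4375 = 0.0227
  yellow: (33 − 35.8125)² / 35.8125 = 0.2209
  white: (49 − 47.75)² / 47.75 = 0.0327
χ² = 0.0227 + 0.2209 + 0.0327 = 0.2763 ≈ 0.276
Degrees of freedom = 3 − 1 = 2; critical value at α = 0.05 is 5.991.
Since 0.276 < 5.991, we fail to reject the null hypothesis — the data are consistent with the 9:3:4 ratio.

0.276; consistent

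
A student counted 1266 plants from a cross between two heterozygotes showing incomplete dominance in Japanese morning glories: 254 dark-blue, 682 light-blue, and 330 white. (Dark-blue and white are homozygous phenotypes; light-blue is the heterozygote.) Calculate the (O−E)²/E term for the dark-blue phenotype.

With incomplete dominance, a heterozygote × heterozygote cross gives a 1:2:1 phenotypic ratio.
Expected counts for N = 1266 under a 1:2:1 ratio (total parts = 4):
  dark-blue: 1266 × 1/4 = 316.5
  light-blue: 1266 × 2/4 = 633
  white: 1266 × 1/4 = 316.5
Contribution of dark-blue: (254 − 316.5)² / 316.5 = 12.3420

12.342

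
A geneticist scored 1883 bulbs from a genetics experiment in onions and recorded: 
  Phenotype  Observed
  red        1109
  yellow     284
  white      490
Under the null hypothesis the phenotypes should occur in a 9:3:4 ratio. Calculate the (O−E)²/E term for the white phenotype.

The 9:3:4 ratio has 16 parts, so with N = 1883 the expected counts are:
  red: 1883 × 9/16 = 1059.1875
  yellow: 1883 × 3/16 = 353.0625
  white: 1883 × 4/16 = 470.75
Contribution of white: (490 − 470.75)² / 470.75 = 0.7872

0.787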